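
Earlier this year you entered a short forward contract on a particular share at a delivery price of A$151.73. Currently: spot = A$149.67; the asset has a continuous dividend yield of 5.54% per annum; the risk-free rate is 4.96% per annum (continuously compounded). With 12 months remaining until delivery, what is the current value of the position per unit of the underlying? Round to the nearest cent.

Current fair forward for the remaining 12 months: F = S·e^((r − q)·T), (r − q) = 0.0496 − 0.0554 = -0.0058
F = 149.67 · e^(-0.0058 × 12/12) = 149.67 × 0.994217 = 148.8045
Value of long forward = (F − K)·e^(−rT) = (148.8045 − 151.73) · e^(−0.0496·12/12)
= -2.9255 × 0.951610 = -2.78
Short position value = −(long value) = A$2.78

A$2.78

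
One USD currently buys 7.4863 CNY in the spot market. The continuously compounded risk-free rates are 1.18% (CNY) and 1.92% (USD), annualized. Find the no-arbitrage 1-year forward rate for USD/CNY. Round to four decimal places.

7.4311

F = S·e^((r_CNY − r_USD)T) = 7.4863 · e^((0.0118 − 0.0192) × 1)
= 7.4863 · e^-0.007400 = 7.4863 × 0.992627
F = 7.4311 CNY per USD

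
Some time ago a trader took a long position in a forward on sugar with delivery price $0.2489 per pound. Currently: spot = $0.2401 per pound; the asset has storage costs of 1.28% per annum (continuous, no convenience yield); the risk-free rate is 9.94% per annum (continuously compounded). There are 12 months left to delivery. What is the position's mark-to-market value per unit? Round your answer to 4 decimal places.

Current fair forward for the remaining 12 months: F = S·e^((r + u)·T), (r + u) = 0.0994 + 0.0128 = 0.1122
F = 0.2401 · e^(0.1122 × 12/12) = 0.2401 × 1.118737 = 0.2686
Value of long forward = (F − K)·e^(−rT) = (0.2686 − 0.2489) · e^(−0.0994·12/12)
= 0.0197 × 0.905380 = 0.0178

$0.0178 per pound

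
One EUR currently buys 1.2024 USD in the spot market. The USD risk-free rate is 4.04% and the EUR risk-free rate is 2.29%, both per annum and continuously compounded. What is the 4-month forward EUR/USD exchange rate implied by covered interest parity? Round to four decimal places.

F = S·e^((r_USD − r_EUR)T) = 1.2024 · e^((0.0404 − 0.0229) × 4/12)
= 1.2024 · e^0.005833 = 1.2024 × 1.005850
F = 1.2094 USD per EUR

1.2094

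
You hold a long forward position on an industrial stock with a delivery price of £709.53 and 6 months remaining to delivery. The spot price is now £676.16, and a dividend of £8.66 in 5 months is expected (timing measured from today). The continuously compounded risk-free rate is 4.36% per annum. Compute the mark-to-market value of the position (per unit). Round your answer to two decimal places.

PV(remaining dividends) I = 8.66·e^(−0.0436·5/12) = 8.5041
Current forward F = (S − I)·e^(rT) = (676.16 − 8.5041)·e^(0.0436·6/12) = 667.6559 × 1.022039 = 682.3704
Value (long) = (F − K)·e^(−rT) = (682.3704 − 709.53) × 0.978436 = -26.5739
Value = -£26.57

-£26.57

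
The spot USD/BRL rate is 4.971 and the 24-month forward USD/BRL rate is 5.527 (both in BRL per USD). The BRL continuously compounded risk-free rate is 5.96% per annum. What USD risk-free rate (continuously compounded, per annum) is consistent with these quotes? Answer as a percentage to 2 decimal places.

0.66%

F = S·e^((r_BRL − r_USD)T) ⇒ r_USD = r_BRL − ln(F/S)/T
ln(5.527/4.971) = 0.106024; /(24/12) = 0.053012
r_USD = 0.0596 − 0.053012 = 0.006588
r_USD = 0.66%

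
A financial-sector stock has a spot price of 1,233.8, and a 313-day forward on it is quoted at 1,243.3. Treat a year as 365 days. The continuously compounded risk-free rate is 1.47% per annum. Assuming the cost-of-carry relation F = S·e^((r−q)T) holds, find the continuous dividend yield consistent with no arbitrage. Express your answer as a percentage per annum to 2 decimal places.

From F = S·e^((r−q)T): (r − q) = ln(F/S)/T
ln(1243.3/1233.8) = ln(1.007700) = 0.007671
(r − q) = 0.007671 / (313/365) = 0.008945
q = r − ln(F/S)/T = 0.0147 − 0.008945 = 0.005755
q = 0.58%

0.58%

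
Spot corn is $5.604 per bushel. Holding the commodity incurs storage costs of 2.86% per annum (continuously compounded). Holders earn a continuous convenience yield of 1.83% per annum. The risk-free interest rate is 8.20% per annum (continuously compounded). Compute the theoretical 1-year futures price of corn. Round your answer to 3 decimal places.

Net carry = r + u − y = 0.0820 + 0.0286 − 0.0183 = 0.0923
F = S·e^((r+u−y)T) = 5.604 · e^(0.0923 × 1) = 5.604 · e^0.092300
= 5.604 × 1.096694 = $6.146 per bushel

$6.146 per bushel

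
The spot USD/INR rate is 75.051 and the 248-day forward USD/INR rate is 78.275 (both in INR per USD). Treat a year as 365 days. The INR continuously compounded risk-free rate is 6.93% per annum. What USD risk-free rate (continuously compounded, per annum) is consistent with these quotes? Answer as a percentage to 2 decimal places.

0.74%

F = S·e^((r_INR − r_USD)T) ⇒ r_USD = r_INR − ln(F/S)/T
ln(78.275/75.051) = 0.042060; /(248/365) = 0.061903
r_USD = 0.0693 − 0.061903 = 0.007397
r_USD = 0.74%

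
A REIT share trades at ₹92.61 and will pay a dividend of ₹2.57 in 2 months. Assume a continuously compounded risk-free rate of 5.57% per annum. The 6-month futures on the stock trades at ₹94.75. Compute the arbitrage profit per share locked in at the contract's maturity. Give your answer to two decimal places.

PV(dividends) I = 2.57·e^(−0.0557·2/12) = 2.5463
Fair futures F* = (S − I)·e^(rT) = (92.61 − 2.5463)·e^0.027850 = 90.0637 × 1.028241 = 92.6072
Market ₹94.75 > fair 92.6072: forward overpriced → cash-and-carry (borrow at r, buy the stock and collect the dividends, short the forward).
Profit at T = |F_mkt − F*| = |94.75 − 92.6072| = ₹2.14 per share

₹2.14 per share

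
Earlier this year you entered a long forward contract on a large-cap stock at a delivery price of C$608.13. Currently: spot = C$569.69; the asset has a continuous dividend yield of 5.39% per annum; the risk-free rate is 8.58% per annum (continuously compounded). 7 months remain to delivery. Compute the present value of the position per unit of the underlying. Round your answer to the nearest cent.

Current fair forward for the remaining 7 months: F = S·e^((r − q)·T), (r − q) = 0.0858 − 0.0539 = 0.0319
F = 569.69 · e^(0.0319 × 7/12) = 569.69 × 1.018783 = 580.3905
Value of long forward = (F − K)·e^(−rT) = (580.3905 − 608.13) · e^(−0.0858·7/12)
= -27.7395 × 0.951182 = -26.39

-C$26.39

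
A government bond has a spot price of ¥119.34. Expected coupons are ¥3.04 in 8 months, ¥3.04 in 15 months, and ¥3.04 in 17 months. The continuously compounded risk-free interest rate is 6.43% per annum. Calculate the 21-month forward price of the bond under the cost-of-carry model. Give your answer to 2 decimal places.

¥124.05

PV(coupons) I = 3.04·e^(−0.0643·8/12) + 3.04·e^(−0.0643·15/12) + 3.04·e^(−0.0643·17/12)
I = 2.9124 + 2.8052 + 2.7753 = 8.4929
F = (S − I)·e^(rT) = (119.34 − 8.4929) · e^(0.0643·21/12)
= 110.8471 · e^0.112525 = 110.8471 × 1.119100 = ¥124.05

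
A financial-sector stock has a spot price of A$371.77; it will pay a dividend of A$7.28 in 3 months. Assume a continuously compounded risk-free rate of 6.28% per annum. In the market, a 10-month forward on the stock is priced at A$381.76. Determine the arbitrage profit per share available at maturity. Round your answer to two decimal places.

PV(dividends) I = 7.28·e^(−0.0628·3/12) = 7.1666
Fair forward F* = (S − I)·e^(rT) = (371.77 − 7.1666)·e^0.052333 = 364.6034 × 1.053727 = 384.1924
Market A$381.76 < fair 384.1924: forward underpriced → reverse cash-and-carry (short the stock, invest proceeds at r, pay the dividends, go long the forward).
Profit at T = |F_mkt − F*| = |381.76 − 384.1924| = A$2.43 per share

A$2.43 per share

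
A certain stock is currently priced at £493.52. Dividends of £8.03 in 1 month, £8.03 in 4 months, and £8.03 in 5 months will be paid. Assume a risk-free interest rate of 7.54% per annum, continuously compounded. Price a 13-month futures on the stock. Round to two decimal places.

PV(dividends) I = 8.03·e^(−0.0754·1/12) + 8.03·e^(−0.0754·4/12) + 8.03·e^(−0.0754·5/12)
I = 7.9797 + 7.8307 + 7.7816 = 23.5920
F = (S − I)·e^(rT) = (493.52 − 23.5920) · e^(0.0754·13/12)
= 469.9280 · e^0.081683 = 469.9280 × 1.085112 = £509.92

£509.92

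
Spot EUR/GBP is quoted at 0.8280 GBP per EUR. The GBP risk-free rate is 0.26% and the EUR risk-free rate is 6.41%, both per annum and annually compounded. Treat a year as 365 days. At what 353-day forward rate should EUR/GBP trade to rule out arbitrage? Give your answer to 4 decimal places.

By covered interest parity, F = S · (1+r_GBP)^T / (1+r_EUR)^T
= 0.8280 × 1.002514 / 1.061929 = 0.8280 × 0.944050
F = 0.7817 GBP per EUR

0.7817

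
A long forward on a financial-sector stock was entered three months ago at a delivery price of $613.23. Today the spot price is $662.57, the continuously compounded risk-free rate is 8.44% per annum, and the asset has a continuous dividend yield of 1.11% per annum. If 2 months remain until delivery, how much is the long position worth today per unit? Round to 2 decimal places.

Current fair forward for the remaining 2 months: F = S·e^((r − q)·T), (r − q) = 0.0844 − 0.0111 = 0.0733
F = 662.57 · e^(0.0733 × 2/12) = 662.57 × 1.012292 = 670.7143
Value of long forward = (F − K)·e^(−rT) = (670.7143 − 613.23) · e^(−0.0844·2/12)
= 57.4843 × 0.986032 = 56.68

$56.68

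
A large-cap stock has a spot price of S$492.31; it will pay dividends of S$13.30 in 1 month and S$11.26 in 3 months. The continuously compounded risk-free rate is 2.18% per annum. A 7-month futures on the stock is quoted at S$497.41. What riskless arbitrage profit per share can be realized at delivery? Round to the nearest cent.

S$23.59 per share

PV(dividends) I = 13.30·e^(−0.0218·1/12) + 11.26·e^(−0.0218·3/12) = 24.4747
Fair futures F* = (S − I)·e^(rT) = (492.31 − 24.4747)·e^0.012717 = 467.8353 × 1.012798 = 473.8227
Market S$497.41 > fair 473.8227: forward overpriced → cash-and-carry (borrow at r, buy the stock and collect the dividends, short the forward).
Profit at T = |F_mkt − F*| = |497.41 − 473.8227| = S$23.59 per share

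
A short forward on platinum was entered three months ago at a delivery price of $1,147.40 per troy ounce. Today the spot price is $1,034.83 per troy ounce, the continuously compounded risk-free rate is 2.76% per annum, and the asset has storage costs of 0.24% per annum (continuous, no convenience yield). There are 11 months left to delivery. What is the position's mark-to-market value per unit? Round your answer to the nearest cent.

$81.63 per troy ounce

Current fair forward for the remaining 11 months: F = S·e^((r + u)·T), (r + u) = 0.0276 + 0.0024 = 0.0300
F = 1034.83 · e^(0.0300 × 11/12) = 1034.83 × 1.02788162 = 1063.6827
Value of long forward = (F − K)·e^(−rT) = (1063.6827 − 1147.40) · e^(−0.0276·11/12)
= -83.7173 × 0.97501736 = -81.63
Short position value = −(long value) = $81.63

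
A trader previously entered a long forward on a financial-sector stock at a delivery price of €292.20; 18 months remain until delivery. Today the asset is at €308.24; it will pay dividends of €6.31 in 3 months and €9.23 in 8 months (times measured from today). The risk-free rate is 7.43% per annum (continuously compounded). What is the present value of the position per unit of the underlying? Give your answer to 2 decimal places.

€31.88

PV(remaining dividends) I = 6.31·e^(−0.0743·3/12) + 9.23·e^(−0.0743·8/12) = 14.9778
Current forward F = (S − I)·e^(rT) = (308.24 − 14.9778)·e^(0.0743·18/12) = 293.2622 × 1.117898 = 327.8372
Value (long) = (F − K)·e^(−rT) = (327.8372 − 292.20) × 0.894536 = 31.8788
Value = €31.88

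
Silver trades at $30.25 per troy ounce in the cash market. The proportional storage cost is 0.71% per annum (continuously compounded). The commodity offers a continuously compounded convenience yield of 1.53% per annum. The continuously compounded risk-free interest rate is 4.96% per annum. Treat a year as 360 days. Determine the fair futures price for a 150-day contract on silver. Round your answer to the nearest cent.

Net carry = r + u − y = 0.0496 + 0.0071 − 0.0153 = 0.0414
F = S·e^((r+u−y)T) = 30.25 · e^(0.0414 × 150/360) = 30.25 · e^0.017250
= 30.25 × 1.017400 = $30.78 per troy ounce

$30.78 per troy ounce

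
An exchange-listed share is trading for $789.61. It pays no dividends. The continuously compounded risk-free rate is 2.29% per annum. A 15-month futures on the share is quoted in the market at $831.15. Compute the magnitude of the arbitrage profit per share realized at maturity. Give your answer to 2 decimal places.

$18.61 per share

Fair futures: F* = S·e^(carry·T), with carry = r = 0.0229
F* = 789.61 · e^(0.0229 × 15/12) = 789.61 · e^0.028625 = 789.61 × 1.029039 = $812.5395
Market $831.15 > fair $812.5395: forward overpriced → cash-and-carry (buy spot, short the forward).
At maturity, profit = |F_mkt − F*| = |831.15 − 812.5395| = $18.61 per share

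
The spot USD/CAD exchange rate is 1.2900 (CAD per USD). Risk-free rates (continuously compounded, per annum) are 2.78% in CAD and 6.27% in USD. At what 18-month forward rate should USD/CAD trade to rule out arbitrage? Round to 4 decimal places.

F = S·e^((r_CAD − r_USD)T) = 1.2900 · e^((0.0278 − 0.0627) × 18/12)
= 1.2900 · e^-0.052350 = 1.2900 × 0.948997
F = 1.2242 CAD per USD

1.2242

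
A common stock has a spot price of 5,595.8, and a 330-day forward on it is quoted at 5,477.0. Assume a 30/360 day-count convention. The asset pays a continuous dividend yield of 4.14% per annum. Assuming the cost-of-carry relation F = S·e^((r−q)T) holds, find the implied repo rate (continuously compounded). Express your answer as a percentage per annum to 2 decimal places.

From F = S·e^((r−q)T): (r − q) = ln(F/S)/T
ln(5477.0/5595.8) = ln(0.978770) = -0.021459
(r − q) = -0.021459 / (330/360) = -0.023410
r = ln(F/S)/T + q = -0.023410 + 0.0414 = 0.017990
r = 1.80%

1.80%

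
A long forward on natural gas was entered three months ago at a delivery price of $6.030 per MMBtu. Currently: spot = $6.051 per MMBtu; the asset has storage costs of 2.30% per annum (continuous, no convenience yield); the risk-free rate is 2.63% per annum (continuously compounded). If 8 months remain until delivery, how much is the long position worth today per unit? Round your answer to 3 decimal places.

Current fair forward for the remaining 8 months: F = S·e^((r + u)·T), (r + u) = 0.0263 + 0.0230 = 0.0493
F = 6.051 · e^(0.0493 × 8/12) = 6.051 × 1.033413 = 6.2532
Value of long forward = (F − K)·e^(−rT) = (6.2532 − 6.030) · e^(−0.0263·8/12)
= 0.2232 × 0.982619 = 0.219

$0.219 per MMBtu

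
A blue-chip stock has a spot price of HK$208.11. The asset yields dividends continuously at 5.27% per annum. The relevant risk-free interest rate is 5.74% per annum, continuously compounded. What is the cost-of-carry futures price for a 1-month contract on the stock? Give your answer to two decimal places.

HK$208.19

F = S·e^((r − q)T) = 208.11 · e^((0.0574 − 0.0527) × 1/12)
= 208.11 · e^0.000392 = 208.11 × 1.000392
F = HK$208.19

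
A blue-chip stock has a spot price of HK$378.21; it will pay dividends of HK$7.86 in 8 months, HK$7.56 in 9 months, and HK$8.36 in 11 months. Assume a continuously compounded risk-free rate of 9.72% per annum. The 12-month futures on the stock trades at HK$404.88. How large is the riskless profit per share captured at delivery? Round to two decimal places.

HK$12.35 per share

PV(dividends) I = 7.86·e^(−0.0972·8/12) + 7.56·e^(−0.0972·9/12) + 8.36·e^(−0.0972·11/12) = 22.0427
Fair futures F* = (S − I)·e^(rT) = (378.21 − 22.0427)·e^0.097200 = 356.1673 × 1.102081 = 392.5252
Market HK$404.88 > fair 392.5252: forward overpriced → cash-and-carry (borrow at r, buy the stock and collect the dividends, short the forward).
Profit at T = |F_mkt − F*| = |404.88 − 392.5252| = HK$12.35 per share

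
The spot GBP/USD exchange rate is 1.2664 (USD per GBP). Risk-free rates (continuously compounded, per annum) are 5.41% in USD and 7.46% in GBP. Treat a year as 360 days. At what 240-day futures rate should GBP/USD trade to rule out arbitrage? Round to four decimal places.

F = S·e^((r_USD − r_GBP)T) = 1.2664 · e^((0.0541 − 0.0746) × 240/360)
= 1.2664 · e^-0.013667 = 1.2664 × 0.986426
F = 1.2492 USD per GBP

1.2492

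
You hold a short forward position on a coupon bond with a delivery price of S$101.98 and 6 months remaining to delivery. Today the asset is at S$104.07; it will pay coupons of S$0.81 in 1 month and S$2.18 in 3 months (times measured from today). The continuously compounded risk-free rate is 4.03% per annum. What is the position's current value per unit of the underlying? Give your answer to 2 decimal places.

PV(remaining coupons) I = 0.81·e^(−0.0403·1/12) + 2.18·e^(−0.0403·3/12) = 2.9654
Current forward F = (S − I)·e^(rT) = (104.07 − 2.9654)·e^(0.0403·6/12) = 101.1046 × 1.020354 = 103.1625
Value (long) = (F − K)·e^(−rT) = (103.1625 − 101.98) × 0.980052 = 1.1589
Short position value = −(long value) = -S$1.16

-S$1.16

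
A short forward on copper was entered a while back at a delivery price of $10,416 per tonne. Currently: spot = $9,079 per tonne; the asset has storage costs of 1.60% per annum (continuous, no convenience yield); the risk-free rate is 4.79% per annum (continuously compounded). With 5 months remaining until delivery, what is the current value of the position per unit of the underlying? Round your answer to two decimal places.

$1070.45 per tonne

Current fair forward for the remaining 5 months: F = S·e^((r + u)·T), (r + u) = 0.0479 + 0.0160 = 0.0639
F = 9079 · e^(0.0639 × 5/12) = 9079 × 1.02698261 = 9323.9751
Value of long forward = (F − K)·e^(−rT) = (9323.9751 − 10416) · e^(−0.0479·5/12)
= -1092.0249 × 0.98023952 = -1070.45
Short position value = −(long value) = $1070.45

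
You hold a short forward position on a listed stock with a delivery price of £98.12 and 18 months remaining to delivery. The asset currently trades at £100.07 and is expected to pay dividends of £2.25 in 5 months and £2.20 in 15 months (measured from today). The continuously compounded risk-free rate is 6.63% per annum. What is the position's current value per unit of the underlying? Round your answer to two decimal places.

-£7.02

PV(remaining dividends) I = 2.25·e^(−0.0663·5/12) + 2.20·e^(−0.0663·15/12) = 4.2137
Current forward F = (S − I)·e^(rT) = (100.07 − 4.2137)·e^(0.0663·18/12) = 95.8563 × 1.104563 = 105.8793
Value (long) = (F − K)·e^(−rT) = (105.8793 − 98.12) × 0.905335 = 7.0248
Short position value = −(long value) = -£7.02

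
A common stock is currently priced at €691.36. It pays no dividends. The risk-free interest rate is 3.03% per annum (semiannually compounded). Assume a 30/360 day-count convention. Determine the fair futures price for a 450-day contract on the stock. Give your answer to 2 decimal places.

F = S · (1+r/2)^(2T)
= 691.36 × 1.038306
F = €717.84

€717.84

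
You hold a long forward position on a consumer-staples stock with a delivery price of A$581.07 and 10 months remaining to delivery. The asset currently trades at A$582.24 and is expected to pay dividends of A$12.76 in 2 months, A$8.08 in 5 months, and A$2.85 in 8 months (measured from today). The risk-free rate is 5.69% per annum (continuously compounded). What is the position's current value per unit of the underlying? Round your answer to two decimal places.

PV(remaining dividends) I = 12.76·e^(−0.0569·2/12) + 8.08·e^(−0.0569·5/12) + 2.85·e^(−0.0569·8/12) = 23.2742
Current forward F = (S − I)·e^(rT) = (582.24 − 23.2742)·e^(0.0569·10/12) = 558.9658 × 1.048559 = 586.1086
Value (long) = (F − K)·e^(−rT) = (586.1086 − 581.07) × 0.953690 = 4.8053
Value = A$4.81

A$4.81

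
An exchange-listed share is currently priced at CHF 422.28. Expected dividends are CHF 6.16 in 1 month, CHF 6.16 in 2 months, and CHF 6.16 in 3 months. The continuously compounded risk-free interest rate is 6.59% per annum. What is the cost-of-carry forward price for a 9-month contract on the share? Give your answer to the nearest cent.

PV(dividends) I = 6.16·e^(−0.0659·1/12) + 6.16·e^(−0.0659·2/12) + 6.16·e^(−0.0659·3/12)
I = 6.1263 + 6.0927 + 6.0593 = 18.2783
F = (S − I)·e^(rT) = (422.28 − 18.2783) · e^(0.0659·9/12)
= 404.0017 · e^0.049425 = 404.0017 × 1.050667 = CHF 424.47

CHF 424.47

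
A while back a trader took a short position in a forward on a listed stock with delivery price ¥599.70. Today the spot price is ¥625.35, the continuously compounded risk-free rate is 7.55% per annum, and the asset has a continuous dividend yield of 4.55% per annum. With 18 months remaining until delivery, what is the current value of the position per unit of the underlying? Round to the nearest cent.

-¥48.61

Current fair forward for the remaining 18 months: F = S·e^((r − q)·T), (r − q) = 0.0755 − 0.0455 = 0.0300
F = 625.35 · e^(0.0300 × 18/12) = 625.35 × 1.046028 = 654.1336
Value of long forward = (F − K)·e^(−rT) = (654.1336 − 599.70) · e^(−0.0755·18/12)
= 54.4336 × 0.892927 = 48.61
Short position value = −(long value) = -¥48.61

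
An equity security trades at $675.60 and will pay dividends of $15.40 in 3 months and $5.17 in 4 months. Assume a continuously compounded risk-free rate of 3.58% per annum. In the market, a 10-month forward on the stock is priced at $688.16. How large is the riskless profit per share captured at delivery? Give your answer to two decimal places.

PV(dividends) I = 15.40·e^(−0.0358·3/12) + 5.17·e^(−0.0358·4/12) = 20.3715
Fair forward F* = (S − I)·e^(rT) = (675.60 − 20.3715)·e^0.029833 = 655.2285 × 1.030282 = 675.0701
Market $688.16 > fair 675.0701: forward overpriced → cash-and-carry (borrow at r, buy the stock and collect the dividends, short the forward).
Profit at T = |F_mkt − F*| = |688.16 − 675.0701| = $13.09 per share

$13.09 per share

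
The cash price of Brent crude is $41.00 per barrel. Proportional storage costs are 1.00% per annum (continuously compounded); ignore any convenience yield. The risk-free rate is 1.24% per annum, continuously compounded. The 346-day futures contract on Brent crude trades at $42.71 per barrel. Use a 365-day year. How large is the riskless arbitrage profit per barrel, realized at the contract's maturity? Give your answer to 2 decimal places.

Fair futures: F* = S·e^(carry·T), with carry = (r + u) = 0.0124 + 0.0100 = 0.0224
F* = 41.00 · e^(0.0224 × 346/365) = 41.00 · e^0.021234 = 41.00 × 1.021461 = $41.8799
Market $42.71 > fair $41.8799: forward overpriced → cash-and-carry (buy spot, short the forward).
At maturity, profit = |F_mkt − F*| = |42.71 − 41.8799| = $0.83 per barrel

$0.83 per barrel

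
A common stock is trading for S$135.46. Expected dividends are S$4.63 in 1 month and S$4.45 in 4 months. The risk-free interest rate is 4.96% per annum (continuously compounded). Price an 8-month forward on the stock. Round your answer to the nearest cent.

PV(dividends) I = 4.63·e^(−0.0496·1/12) + 4.45·e^(−0.0496·4/12)
I = 4.6109 + 4.3770 = 8.9879
F = (S − I)·e^(rT) = (135.46 − 8.9879) · e^(0.0496·8/12)
= 126.4721 · e^0.033067 = 126.4721 × 1.033620 = S$130.72

S$130.72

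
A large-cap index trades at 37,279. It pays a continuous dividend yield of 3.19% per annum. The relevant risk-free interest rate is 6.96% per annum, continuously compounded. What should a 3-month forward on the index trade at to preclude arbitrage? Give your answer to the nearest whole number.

F = S·e^((r − q)T) = 37279 · e^((0.0696 − 0.0319) × 3/12)
= 37279 · e^0.009425 = 37279 × 1.009470
F = 37,632

37,632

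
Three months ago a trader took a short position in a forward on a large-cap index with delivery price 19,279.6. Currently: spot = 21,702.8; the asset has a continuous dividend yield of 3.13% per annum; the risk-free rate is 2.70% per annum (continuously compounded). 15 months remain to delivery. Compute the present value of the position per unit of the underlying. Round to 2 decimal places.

-2230.30

Current fair forward for the remaining 15 months: F = S·e^((r − q)·T), (r − q) = 0.0270 − 0.0313 = -0.0043
F = 21702.8 · e^(-0.0043 × 15/12) = 21702.8 × 0.99463942 = 21586.4604
Value of long forward = (F − K)·e^(−rT) = (21586.4604 − 19279.6) · e^(−0.0270·15/12)
= 2306.8604 × 0.96681318 = 2230.30
Short position value = −(long value) = -2230.30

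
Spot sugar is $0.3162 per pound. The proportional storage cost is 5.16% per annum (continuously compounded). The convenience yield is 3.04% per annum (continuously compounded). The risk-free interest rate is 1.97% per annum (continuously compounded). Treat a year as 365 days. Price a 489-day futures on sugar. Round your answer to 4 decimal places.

Net carry = r + u − y = 0.0197 + 0.0516 − 0.0304 = 0.0409
F = S·e^((r+u−y)T) = 0.3162 · e^(0.0409 × 489/365) = 0.3162 · e^0.054795
= 0.3162 × 1.056324 = $0.3340 per pound

$0.3340 per pound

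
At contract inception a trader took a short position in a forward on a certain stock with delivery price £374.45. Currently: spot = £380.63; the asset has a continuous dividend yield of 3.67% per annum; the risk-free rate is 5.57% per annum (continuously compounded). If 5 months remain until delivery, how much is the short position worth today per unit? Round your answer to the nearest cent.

-£8.99

Current fair forward for the remaining 5 months: F = S·e^((r − q)·T), (r − q) = 0.0557 − 0.0367 = 0.0190
F = 380.63 · e^(0.0190 × 5/12) = 380.63 × 1.007948 = 383.6552
Value of long forward = (F − K)·e^(−rT) = (383.6552 − 374.45) · e^(−0.0557·5/12)
= 9.2052 × 0.977059 = 8.99
Short position value = −(long value) = -£8.99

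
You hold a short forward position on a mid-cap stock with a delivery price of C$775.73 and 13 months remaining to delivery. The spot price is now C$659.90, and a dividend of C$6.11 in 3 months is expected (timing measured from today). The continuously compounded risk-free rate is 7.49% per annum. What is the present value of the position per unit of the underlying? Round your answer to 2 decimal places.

PV(remaining dividends) I = 6.11·e^(−0.0749·3/12) = 5.9967
Current forward F = (S − I)·e^(rT) = (659.90 − 5.9967)·e^(0.0749·13/12) = 653.9033 × 1.084525 = 709.1745
Value (long) = (F − K)·e^(−rT) = (709.1745 − 775.73) × 0.922063 = -61.3684
Short position value = −(long value) = C$61.37

C$61.37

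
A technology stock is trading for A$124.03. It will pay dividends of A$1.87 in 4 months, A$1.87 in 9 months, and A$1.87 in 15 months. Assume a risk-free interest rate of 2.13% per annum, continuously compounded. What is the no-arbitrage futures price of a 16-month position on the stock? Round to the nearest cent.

PV(dividends) I = 1.87·e^(−0.0213·4/12) + 1.87·e^(−0.0213·9/12) + 1.87·e^(−0.0213·15/12)
I = 1.8568 + 1.8404 + 1.8209 = 5.5181
F = (S − I)·e^(rT) = (124.03 − 5.5181) · e^(0.0213·16/12)
= 118.5119 · e^0.028400 = 118.5119 × 1.028807 = A$121.93

A$121.93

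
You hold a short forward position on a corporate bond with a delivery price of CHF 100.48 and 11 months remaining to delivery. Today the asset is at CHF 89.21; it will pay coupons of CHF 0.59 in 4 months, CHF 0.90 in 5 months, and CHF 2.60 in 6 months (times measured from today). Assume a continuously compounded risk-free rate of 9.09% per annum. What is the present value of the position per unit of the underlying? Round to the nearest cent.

PV(remaining coupons) I = 0.59·e^(−0.0909·4/12) + 0.90·e^(−0.0909·5/12) + 2.60·e^(−0.0909·6/12) = 3.9234
Current forward F = (S − I)·e^(rT) = (89.21 − 3.9234)·e^(0.0909·11/12) = 85.2866 × 1.086895 = 92.6976
Value (long) = (F − K)·e^(−rT) = (92.6976 − 100.48) × 0.920052 = -7.1602
Short position value = −(long value) = CHF 7.16

CHF 7.16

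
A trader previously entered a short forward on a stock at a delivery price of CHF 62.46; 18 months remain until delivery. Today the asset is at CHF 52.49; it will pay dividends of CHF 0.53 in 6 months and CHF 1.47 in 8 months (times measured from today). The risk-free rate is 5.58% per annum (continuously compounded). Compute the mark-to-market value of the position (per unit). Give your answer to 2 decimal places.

CHF 6.89

PV(remaining dividends) I = 0.53·e^(−0.0558·6/12) + 1.47·e^(−0.0558·8/12) = 1.9317
Current forward F = (S − I)·e^(rT) = (52.49 − 1.9317)·e^(0.0558·18/12) = 50.5583 × 1.087303 = 54.9722
Value (long) = (F − K)·e^(−rT) = (54.9722 − 62.46) × 0.919707 = -6.8866
Short position value = −(long value) = CHF 6.89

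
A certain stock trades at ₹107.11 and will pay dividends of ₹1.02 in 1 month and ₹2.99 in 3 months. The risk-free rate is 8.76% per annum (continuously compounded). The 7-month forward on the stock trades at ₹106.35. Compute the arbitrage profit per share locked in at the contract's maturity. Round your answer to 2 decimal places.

PV(dividends) I = 1.02·e^(−0.0876·1/12) + 2.99·e^(−0.0876·3/12) = 3.9378
Fair forward F* = (S − I)·e^(rT) = (107.11 − 3.9378)·e^0.051100 = 103.1722 × 1.052428 = 108.5813
Market ₹106.35 < fair 108.5813: forward underpriced → reverse cash-and-carry (short the stock, invest proceeds at r, pay the dividends, go long the forward).
Profit at T = |F_mkt − F*| = |106.35 − 108.5813| = ₹2.23 per share

₹2.23 per share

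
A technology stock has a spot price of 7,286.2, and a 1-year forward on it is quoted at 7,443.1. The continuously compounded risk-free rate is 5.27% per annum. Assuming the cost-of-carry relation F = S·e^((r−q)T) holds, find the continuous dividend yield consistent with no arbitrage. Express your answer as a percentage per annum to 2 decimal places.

From F = S·e^((r−q)T): (r − q) = ln(F/S)/T
ln(7443.1/7286.2) = ln(1.021534) = 0.021305
(r − q) = 0.021305 / (1) = 0.021305
q = r − ln(F/S)/T = 0.0527 − 0.021305 = 0.031395
q = 3.14%

3.14%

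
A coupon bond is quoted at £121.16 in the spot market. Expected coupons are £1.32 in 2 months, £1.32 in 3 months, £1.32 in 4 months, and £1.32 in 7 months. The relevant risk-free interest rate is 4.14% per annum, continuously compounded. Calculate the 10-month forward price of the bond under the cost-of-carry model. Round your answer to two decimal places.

PV(coupons) I = 1.32·e^(−0.0414·2/12) + 1.32·e^(−0.0414·3/12) + 1.32·e^(−0.0414·4/12) + 1.32·e^(−0.0414·7/12)
I = 1.3109 + 1.3064 + 1.3019 + 1.2885 = 5.2077
F = (S − I)·e^(rT) = (121.16 − 5.2077) · e^(0.0414·10/12)
= 115.9523 · e^0.034500 = 115.9523 × 1.035102 = £120.02

£120.02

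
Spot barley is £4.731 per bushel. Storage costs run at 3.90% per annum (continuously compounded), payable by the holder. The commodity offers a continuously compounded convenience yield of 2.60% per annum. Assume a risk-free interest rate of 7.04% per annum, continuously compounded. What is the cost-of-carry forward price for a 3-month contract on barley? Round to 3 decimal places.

Net carry = r + u − y = 0.0704 + 0.0390 − 0.0260 = 0.0834
F = S·e^((r+u−y)T) = 4.731 · e^(0.0834 × 3/12) = 4.731 · e^0.020850
= 4.731 × 1.021069 = £4.831 per bushel

£4.831 per bushel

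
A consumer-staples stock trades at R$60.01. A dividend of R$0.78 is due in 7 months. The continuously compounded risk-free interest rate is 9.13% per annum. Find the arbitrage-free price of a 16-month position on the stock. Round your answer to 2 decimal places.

R$66.94

PV(dividends) I = 0.78·e^(−0.0913·7/12)
I = 0.7395
F = (S − I)·e^(rT) = (60.01 − 0.7395) · e^(0.0913·16/12)
= 59.2705 · e^0.121733 = 59.2705 × 1.129452 = R$66.94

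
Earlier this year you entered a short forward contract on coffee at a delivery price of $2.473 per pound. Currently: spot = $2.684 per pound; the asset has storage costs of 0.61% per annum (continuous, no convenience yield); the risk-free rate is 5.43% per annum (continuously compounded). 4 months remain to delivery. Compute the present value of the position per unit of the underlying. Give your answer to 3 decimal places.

Current fair forward for the remaining 4 months: F = S·e^((r + u)·T), (r + u) = 0.0543 + 0.0061 = 0.0604
F = 2.684 · e^(0.0604 × 4/12) = 2.684 × 1.020337 = 2.7386
Value of long forward = (F − K)·e^(−rT) = (2.7386 − 2.473) · e^(−0.0543·4/12)
= 0.2656 × 0.982063 = 0.261
Short position value = −(long value) = -$0.261

-$0.261 per pound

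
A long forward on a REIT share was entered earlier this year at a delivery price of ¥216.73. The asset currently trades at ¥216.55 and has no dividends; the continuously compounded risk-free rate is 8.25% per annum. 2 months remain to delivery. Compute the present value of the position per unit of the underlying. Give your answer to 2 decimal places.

¥2.78

Current fair forward for the remaining 2 months: F = S·e^(r·T), r = 0.0825
F = 216.55 · e^(0.0825 × 2/12) = 216.55 × 1.013845 = 219.5481
Value of long forward = (F − K)·e^(−rT) = (219.5481 − 216.73) · e^(−0.0825·2/12)
= 2.8181 × 0.986344 = 2.78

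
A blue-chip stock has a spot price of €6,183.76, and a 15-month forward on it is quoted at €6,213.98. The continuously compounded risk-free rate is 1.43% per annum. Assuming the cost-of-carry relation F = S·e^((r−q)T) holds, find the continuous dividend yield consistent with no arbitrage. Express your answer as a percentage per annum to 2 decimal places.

From F = S·e^((r−q)T): (r − q) = ln(F/S)/T
ln(6213.98/6183.76) = ln(1.004887) = 0.004875
(r − q) = 0.004875 / (15/12) = 0.003900
q = r − ln(F/S)/T = 0.0143 − 0.003900 = 0.010400
q = 1.04%

1.04%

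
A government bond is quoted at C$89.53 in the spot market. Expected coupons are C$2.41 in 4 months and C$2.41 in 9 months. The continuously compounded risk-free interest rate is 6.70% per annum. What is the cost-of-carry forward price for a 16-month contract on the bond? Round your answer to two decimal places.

PV(coupons) I = 2.41·e^(−0.0670·4/12) + 2.41·e^(−0.0670·9/12)
I = 2.3568 + 2.2919 = 4.6487
F = (S − I)·e^(rT) = (89.53 − 4.6487) · e^(0.0670·16/12)
= 84.8813 · e^0.089333 = 84.8813 × 1.093445 = C$92.81

C$92.81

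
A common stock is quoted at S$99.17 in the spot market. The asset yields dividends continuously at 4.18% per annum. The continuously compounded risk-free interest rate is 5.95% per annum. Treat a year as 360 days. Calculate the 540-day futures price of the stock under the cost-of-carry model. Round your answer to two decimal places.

S$101.84

F = S·e^((r − q)T) = 99.17 · e^((0.0595 − 0.0418) × 540/360)
= 99.17 · e^0.026550 = 99.17 × 1.026906
F = S$101.84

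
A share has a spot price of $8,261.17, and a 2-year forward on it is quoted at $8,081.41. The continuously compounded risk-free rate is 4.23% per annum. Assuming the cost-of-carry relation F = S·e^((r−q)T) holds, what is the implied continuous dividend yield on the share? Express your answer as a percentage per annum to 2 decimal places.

5.33%

From F = S·e^((r−q)T): (r − q) = ln(F/S)/T
ln(8081.41/8261.17) = ln(0.978240) = -0.022000
(r − q) = -0.022000 / (2) = -0.011000
q = r − ln(F/S)/T = 0.0423 + 0.011000 = 0.053300
q = 5.33%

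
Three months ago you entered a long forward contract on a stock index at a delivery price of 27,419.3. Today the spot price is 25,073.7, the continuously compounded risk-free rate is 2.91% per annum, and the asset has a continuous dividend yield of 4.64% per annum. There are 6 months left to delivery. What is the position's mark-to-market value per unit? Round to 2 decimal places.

-2524.55

Current fair forward for the remaining 6 months: F = S·e^((r − q)·T), (r − q) = 0.0291 − 0.0464 = -0.0173
F = 25073.7 · e^(-0.0173 × 6/12) = 25073.7 × 0.99138730 = 24857.7477
Value of long forward = (F − K)·e^(−rT) = (24857.7477 − 27419.3) · e^(−0.0291·6/12)
= -2561.5523 × 0.98555534 = -2524.55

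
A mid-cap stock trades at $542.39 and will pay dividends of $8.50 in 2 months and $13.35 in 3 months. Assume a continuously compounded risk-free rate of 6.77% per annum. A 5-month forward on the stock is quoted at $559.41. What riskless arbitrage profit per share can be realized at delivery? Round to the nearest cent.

$23.65 per share

PV(dividends) I = 8.50·e^(−0.0677·2/12) + 13.35·e^(−0.0677·3/12) = 21.5306
Fair forward F* = (S − I)·e^(rT) = (542.39 − 21.5306)·e^0.028208 = 520.8594 × 1.028610 = 535.7612
Market $559.41 > fair 535.7612: forward overpriced → cash-and-carry (borrow at r, buy the stock and collect the dividends, short the forward).
Profit at T = |F_mkt − F*| = |559.41 − 535.7612| = $23.65 per share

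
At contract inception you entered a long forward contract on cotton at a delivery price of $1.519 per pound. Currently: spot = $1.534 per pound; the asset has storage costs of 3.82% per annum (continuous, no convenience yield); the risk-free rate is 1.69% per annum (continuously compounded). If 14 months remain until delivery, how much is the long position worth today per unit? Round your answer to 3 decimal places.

$0.115 per pound

Current fair forward for the remaining 14 months: F = S·e^((r + u)·T), (r + u) = 0.0169 + 0.0382 = 0.0551
F = 1.534 · e^(0.0551 × 14/12) = 1.534 × 1.066395 = 1.6358
Value of long forward = (F − K)·e^(−rT) = (1.6358 − 1.519) · e^(−0.0169·14/12)
= 0.1168 × 0.980476 = 0.115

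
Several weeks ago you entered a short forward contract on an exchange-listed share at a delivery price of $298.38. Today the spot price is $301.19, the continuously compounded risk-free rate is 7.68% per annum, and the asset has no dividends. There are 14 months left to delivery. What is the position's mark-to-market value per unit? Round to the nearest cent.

-$28.38

Current fair forward for the remaining 14 months: F = S·e^(r·T), r = 0.0768
F = 301.19 · e^(0.0768 × 14/12) = 301.19 × 1.093737 = 329.4226
Value of long forward = (F − K)·e^(−rT) = (329.4226 − 298.38) · e^(−0.0768·14/12)
= 31.0426 × 0.914297 = 28.38
Short position value = −(long value) = -$28.38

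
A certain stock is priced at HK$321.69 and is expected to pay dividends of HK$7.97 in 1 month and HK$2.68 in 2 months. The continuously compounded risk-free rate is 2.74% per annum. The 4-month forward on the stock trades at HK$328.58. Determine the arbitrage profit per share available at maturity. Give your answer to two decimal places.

PV(dividends) I = 7.97·e^(−0.0274·1/12) + 2.68·e^(−0.0274·2/12) = 10.6196
Fair forward F* = (S − I)·e^(rT) = (321.69 − 10.6196)·e^0.009133 = 311.0704 × 1.009175 = 313.9245
Market HK$328.58 > fair 313.9245: forward overpriced → cash-and-carry (borrow at r, buy the stock and collect the dividends, short the forward).
Profit at T = |F_mkt − F*| = |328.58 − 313.9245| = HK$14.66 per share

HK$14.66 per share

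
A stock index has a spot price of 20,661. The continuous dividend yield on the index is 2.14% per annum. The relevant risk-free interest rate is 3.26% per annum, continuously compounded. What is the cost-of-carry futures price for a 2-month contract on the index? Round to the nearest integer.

F = S·e^((r − q)T) = 20661 · e^((0.0326 − 0.0214) × 2/12)
= 20661 · e^0.001867 = 20661 × 1.001869
F = 20,700

20,700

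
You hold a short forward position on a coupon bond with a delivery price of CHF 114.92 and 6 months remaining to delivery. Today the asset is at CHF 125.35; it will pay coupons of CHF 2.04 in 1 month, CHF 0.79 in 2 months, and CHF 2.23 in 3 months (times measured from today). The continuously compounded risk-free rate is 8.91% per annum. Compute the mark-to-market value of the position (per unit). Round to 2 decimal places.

PV(remaining coupons) I = 2.04·e^(−0.0891·1/12) + 0.79·e^(−0.0891·2/12) + 2.23·e^(−0.0891·3/12) = 4.9841
Current forward F = (S − I)·e^(rT) = (125.35 − 4.9841)·e^(0.0891·6/12) = 120.3659 × 1.045557 = 125.8494
Value (long) = (F − K)·e^(−rT) = (125.8494 − 114.92) × 0.956428 = 10.4532
Short position value = −(long value) = -CHF 10.45

-CHF 10.45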